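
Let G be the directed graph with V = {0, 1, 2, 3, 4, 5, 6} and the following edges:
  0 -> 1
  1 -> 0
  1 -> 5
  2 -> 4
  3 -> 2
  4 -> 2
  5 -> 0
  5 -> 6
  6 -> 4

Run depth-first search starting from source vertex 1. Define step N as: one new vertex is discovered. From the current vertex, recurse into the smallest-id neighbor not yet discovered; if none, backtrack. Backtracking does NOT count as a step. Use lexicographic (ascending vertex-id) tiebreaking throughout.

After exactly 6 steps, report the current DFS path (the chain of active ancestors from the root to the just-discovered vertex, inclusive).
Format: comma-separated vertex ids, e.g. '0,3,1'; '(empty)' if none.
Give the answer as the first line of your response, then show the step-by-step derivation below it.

1,5,6,4,2

step 1: discover 1; path=1; order=1
step 2: discover 0; path=1>0; order=1,0
step 3: discover 5; path=1>5; order=1,0,5
step 4: discover 6; path=1>5>6; order=1,0,5,6
step 5: discover 4; path=1>5>6>4; order=1,0,5,6,4
step 6: discover 2; path=1>5>6>4>2; order=1,0,5,6,4,2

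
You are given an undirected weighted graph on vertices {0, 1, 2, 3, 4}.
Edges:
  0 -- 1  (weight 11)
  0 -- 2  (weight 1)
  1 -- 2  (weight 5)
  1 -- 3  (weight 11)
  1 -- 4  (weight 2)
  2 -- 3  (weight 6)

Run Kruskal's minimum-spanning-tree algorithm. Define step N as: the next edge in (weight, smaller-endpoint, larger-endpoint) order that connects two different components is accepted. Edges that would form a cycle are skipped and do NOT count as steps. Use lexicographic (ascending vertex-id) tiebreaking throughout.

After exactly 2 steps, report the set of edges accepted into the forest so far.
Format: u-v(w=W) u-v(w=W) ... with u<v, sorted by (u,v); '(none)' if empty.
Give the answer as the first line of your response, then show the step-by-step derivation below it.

0-2(w=1) 1-4(w=2)

step 1: add edge 0-2 (w=1); MST = {0-2(w=1)}
step 2: add edge 1-4 (w=2); MST = {0-2(w=1) 1-4(w=2)}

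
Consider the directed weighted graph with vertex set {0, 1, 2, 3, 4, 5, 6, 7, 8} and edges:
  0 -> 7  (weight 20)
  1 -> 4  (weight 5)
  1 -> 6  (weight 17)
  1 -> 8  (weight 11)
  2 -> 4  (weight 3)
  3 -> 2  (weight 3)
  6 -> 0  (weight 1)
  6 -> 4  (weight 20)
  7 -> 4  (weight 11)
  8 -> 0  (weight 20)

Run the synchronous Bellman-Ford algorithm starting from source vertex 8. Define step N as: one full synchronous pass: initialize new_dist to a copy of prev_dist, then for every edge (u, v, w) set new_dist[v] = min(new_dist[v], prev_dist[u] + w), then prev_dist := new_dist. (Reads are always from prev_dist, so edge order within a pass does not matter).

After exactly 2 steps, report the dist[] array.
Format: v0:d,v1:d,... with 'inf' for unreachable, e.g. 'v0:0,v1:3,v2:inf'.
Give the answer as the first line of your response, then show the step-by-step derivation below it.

v0:20,v1:inf,v2:inf,v3:inf,v4:inf,v5:inf,v6:inf,v7:40,v8:0

step 1: dist = v0:20,v1:inf,v2:inf,v3:inf,v4:inf,v5:inf,v6:inf,v7:inf,v8:0
step 2: dist = v0:20,v1:inf,v2:inf,v3:inf,v4:inf,v5:inf,v6:inf,v7:40,v8:0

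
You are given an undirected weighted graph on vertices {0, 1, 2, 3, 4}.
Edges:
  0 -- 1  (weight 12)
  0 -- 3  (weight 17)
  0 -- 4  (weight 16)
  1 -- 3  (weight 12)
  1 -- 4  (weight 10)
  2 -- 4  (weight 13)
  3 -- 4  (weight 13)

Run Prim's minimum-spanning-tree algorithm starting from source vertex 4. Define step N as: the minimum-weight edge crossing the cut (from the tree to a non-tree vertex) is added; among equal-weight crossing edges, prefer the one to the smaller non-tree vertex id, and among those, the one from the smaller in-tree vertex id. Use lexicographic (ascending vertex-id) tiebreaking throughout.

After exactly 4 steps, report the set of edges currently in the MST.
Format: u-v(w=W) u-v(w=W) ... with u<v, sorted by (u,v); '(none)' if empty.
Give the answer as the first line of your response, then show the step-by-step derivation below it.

0-1(w=12) 1-3(w=12) 1-4(w=10) 2-4(w=13)

step 1: add edge 1-4 (w=10); MST = {1-4(w=10)}
step 2: add edge 0-1 (w=12); MST = {0-1(w=12) 1-4(w=10)}
step 3: add edge 1-3 (w=12); MST = {0-1(w=12) 1-3(w=12) 1-4(w=10)}
step 4: add edge 2-4 (w=13); MST = {0-1(w=12) 1-3(w=12) 1-4(w=10) 2-4(w=13)}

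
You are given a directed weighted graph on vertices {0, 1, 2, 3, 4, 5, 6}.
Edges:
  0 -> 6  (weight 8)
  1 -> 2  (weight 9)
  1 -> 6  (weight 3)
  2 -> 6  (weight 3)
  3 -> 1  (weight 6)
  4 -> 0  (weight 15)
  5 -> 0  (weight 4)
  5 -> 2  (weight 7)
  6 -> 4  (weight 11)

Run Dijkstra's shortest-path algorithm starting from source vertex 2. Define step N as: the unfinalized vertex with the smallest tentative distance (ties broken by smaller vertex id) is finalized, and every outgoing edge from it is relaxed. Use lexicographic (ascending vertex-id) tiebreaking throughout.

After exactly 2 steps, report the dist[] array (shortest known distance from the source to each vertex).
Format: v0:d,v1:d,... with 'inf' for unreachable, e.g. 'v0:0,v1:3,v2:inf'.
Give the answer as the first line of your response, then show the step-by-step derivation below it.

v0:inf,v1:inf,v2:0,v3:inf,v4:14,v5:inf,v6:3

step 1: dist = v0:inf,v1:inf,v2:0,v3:inf,v4:inf,v5:inf,v6:3
step 2: dist = v0:inf,v1:inf,v2:0,v3:inf,v4:14,v5:inf,v6:3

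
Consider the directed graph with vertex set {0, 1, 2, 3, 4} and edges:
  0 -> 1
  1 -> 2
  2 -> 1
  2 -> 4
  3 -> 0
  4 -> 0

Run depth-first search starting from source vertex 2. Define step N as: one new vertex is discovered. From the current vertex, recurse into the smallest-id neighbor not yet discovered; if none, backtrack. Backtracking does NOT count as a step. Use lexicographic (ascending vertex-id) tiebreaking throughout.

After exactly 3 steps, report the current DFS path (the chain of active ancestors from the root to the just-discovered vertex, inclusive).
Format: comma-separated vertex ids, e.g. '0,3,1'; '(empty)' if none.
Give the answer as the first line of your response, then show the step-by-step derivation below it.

2,4

step 1: discover 2; path=2; order=2
step 2: discover 1; path=2>1; order=2,1
step 3: discover 4; path=2>4; order=2,1,4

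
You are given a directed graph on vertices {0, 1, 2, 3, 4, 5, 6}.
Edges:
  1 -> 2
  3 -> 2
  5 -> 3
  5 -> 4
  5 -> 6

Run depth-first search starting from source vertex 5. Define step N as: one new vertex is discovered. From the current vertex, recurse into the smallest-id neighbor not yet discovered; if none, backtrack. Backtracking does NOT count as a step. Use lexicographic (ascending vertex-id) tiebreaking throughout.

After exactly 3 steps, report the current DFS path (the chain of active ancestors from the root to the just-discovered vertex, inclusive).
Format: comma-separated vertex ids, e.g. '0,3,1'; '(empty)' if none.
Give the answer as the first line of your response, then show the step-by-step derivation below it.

5,3,2

step 1: discover 5; path=5; order=5
step 2: discover 3; path=5>3; order=5,3
step 3: discover 2; path=5>3>2; order=5,3,2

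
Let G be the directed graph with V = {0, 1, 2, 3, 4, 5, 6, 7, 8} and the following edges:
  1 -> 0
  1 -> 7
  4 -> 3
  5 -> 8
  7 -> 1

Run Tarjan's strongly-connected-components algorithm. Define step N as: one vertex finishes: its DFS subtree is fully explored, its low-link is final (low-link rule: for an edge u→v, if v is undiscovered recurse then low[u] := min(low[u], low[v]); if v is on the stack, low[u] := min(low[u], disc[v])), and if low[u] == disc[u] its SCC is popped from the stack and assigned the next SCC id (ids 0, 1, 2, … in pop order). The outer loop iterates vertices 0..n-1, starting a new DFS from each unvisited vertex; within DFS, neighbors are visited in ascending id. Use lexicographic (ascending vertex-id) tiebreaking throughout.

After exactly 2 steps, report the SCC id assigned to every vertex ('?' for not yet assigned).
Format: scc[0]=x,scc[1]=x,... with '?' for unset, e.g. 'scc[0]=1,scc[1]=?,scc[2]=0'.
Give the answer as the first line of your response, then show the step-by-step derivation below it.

scc[0]=0,scc[1]=?,scc[2]=?,scc[3]=?,scc[4]=?,scc[5]=?,scc[6]=?,scc[7]=?,scc[8]=?

step 1: low=(low[0]=0,low[1]=?,low[2]=?,low[3]=?,low[4]=?,low[5]=?,low[6]=?,low[7]=?,low[8]=?); scc=(scc[0]=0,scc[1]=?,scc[2]=?,scc[3]=?,scc[4]=?,scc[5]=?,scc[6]=?,scc[7]=?,scc[8]=?)
step 2: low=(low[0]=0,low[1]=1,low[2]=?,low[3]=?,low[4]=?,low[5]=?,low[6]=?,low[7]=1,low[8]=?); scc=(scc[0]=0,scc[1]=?,scc[2]=?,scc[3]=?,scc[4]=?,scc[5]=?,scc[6]=?,scc[7]=?,scc[8]=?)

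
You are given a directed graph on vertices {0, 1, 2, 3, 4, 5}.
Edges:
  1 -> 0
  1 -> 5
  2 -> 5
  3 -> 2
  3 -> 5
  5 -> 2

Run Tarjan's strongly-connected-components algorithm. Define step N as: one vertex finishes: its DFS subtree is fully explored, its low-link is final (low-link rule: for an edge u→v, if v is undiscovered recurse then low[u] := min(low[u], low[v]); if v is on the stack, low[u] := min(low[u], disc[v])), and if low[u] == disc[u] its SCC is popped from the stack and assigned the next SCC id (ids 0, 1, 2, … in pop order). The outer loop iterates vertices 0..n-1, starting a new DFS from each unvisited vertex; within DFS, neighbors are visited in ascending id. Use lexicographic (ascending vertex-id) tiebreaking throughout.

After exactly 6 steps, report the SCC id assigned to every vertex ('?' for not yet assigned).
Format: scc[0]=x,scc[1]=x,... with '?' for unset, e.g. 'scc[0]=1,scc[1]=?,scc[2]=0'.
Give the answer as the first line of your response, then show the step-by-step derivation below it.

scc[0]=0,scc[1]=2,scc[2]=1,scc[3]=3,scc[4]=4,scc[5]=1

step 1: low=(low[0]=0,low[1]=?,low[2]=?,low[3]=?,low[4]=?,low[5]=?); scc=(scc[0]=0,scc[1]=?,scc[2]=?,scc[3]=?,scc[4]=?,scc[5]=?)
step 2: low=(low[0]=0,low[1]=1,low[2]=2,low[3]=?,low[4]=?,low[5]=2); scc=(scc[0]=0,scc[1]=?,scc[2]=?,scc[3]=?,scc[4]=?,scc[5]=?)
step 3: low=(low[0]=0,low[1]=1,low[2]=2,low[3]=?,low[4]=?,low[5]=2); scc=(scc[0]=0,scc[1]=?,scc[2]=1,scc[3]=?,scc[4]=?,scc[5]=1)
step 4: low=(low[0]=0,low[1]=1,low[2]=2,low[3]=?,low[4]=?,low[5]=2); scc=(scc[0]=0,scc[1]=2,scc[2]=1,scc[3]=?,scc[4]=?,scc[5]=1)
step 5: low=(low[0]=0,low[1]=1,low[2]=2,low[3]=4,low[4]=?,low[5]=2); scc=(scc[0]=0,scc[1]=2,scc[2]=1,scc[3]=3,scc[4]=?,scc[5]=1)
step 6: low=(low[0]=0,low[1]=1,low[2]=2,low[3]=4,low[4]=5,low[5]=2); scc=(scc[0]=0,scc[1]=2,scc[2]=1,scc[3]=3,scc[4]=4,scc[5]=1)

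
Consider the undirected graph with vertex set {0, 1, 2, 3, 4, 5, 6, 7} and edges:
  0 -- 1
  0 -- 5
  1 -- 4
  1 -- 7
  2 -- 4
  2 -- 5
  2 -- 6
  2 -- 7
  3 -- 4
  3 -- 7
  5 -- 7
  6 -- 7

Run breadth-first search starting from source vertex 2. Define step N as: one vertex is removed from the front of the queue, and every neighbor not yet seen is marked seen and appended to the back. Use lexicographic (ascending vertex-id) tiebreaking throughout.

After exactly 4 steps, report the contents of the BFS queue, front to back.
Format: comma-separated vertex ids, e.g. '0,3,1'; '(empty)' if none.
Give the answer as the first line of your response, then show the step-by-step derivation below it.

7,1,3,0

step 1: dequeue 2; queue=[4,5,6,7]; order=2
step 2: dequeue 4; queue=[5,6,7,1,3]; order=2,4
step 3: dequeue 5; queue=[6,7,1,3,0]; order=2,4,5
step 4: dequeue 6; queue=[7,1,3,0]; order=2,4,5,6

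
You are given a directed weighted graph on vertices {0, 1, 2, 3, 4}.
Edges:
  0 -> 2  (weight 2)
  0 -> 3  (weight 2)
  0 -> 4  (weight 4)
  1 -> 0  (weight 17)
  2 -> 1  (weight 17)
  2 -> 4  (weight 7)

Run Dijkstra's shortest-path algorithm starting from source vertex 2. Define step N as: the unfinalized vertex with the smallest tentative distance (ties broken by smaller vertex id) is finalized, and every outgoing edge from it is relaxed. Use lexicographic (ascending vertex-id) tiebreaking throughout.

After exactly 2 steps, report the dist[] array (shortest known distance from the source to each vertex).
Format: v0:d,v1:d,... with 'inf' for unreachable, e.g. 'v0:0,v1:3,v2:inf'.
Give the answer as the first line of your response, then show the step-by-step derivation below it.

v0:inf,v1:17,v2:0,v3:inf,v4:7

step 1: dist = v0:inf,v1:17,v2:0,v3:inf,v4:7
step 2: dist = v0:inf,v1:17,v2:0,v3:inf,v4:7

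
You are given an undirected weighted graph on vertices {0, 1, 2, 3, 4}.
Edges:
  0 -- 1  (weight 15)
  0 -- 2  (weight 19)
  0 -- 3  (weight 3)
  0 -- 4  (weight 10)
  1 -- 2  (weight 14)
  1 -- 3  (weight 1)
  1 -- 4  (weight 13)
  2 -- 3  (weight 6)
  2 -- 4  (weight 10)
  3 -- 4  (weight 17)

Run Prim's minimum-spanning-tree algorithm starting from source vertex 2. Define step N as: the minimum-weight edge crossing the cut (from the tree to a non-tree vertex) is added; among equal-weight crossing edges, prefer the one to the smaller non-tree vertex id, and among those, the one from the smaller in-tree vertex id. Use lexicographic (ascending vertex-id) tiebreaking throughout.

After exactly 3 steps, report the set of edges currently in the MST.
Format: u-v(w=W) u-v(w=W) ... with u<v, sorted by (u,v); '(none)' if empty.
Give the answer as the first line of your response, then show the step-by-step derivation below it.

0-3(w=3) 1-3(w=1) 2-3(w=6)

step 1: add edge 2-3 (w=6); MST = {2-3(w=6)}
step 2: add edge 1-3 (w=1); MST = {1-3(w=1) 2-3(w=6)}
step 3: add edge 0-3 (w=3); MST = {0-3(w=3) 1-3(w=1) 2-3(w=6)}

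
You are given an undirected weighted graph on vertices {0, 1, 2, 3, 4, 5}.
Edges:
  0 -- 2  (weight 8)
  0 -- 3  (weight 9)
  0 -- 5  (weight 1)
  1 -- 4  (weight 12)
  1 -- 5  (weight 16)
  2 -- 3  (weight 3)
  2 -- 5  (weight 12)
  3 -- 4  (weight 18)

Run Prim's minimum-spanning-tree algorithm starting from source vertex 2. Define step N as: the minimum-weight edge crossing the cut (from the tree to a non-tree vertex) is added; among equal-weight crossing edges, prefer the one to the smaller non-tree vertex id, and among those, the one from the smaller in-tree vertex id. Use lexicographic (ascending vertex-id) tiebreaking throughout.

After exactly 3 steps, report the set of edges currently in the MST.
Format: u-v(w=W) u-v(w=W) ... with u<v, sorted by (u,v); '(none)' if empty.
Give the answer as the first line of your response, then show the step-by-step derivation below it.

0-2(w=8) 0-5(w=1) 2-3(w=3)

step 1: add edge 2-3 (w=3); MST = {2-3(w=3)}
step 2: add edge 0-2 (w=8); MST = {0-2(w=8) 2-3(w=3)}
step 3: add edge 0-5 (w=1); MST = {0-2(w=8) 0-5(w=1) 2-3(w=3)}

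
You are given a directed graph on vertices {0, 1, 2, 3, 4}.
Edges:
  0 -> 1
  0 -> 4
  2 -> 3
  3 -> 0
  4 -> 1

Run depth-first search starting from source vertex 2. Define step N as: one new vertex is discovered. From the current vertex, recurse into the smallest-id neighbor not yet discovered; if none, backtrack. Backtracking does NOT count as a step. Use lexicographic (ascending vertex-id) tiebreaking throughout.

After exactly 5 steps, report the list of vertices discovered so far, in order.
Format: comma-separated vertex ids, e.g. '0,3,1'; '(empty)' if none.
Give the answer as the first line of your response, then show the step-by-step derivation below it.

2,3,0,1,4

step 1: discover 2; path=2; order=2
step 2: discover 3; path=2>3; order=2,3
step 3: discover 0; path=2>3>0; order=2,3,0
step 4: discover 1; path=2>3>0>1; order=2,3,0,1
step 5: discover 4; path=2>3>0>4; order=2,3,0,1,4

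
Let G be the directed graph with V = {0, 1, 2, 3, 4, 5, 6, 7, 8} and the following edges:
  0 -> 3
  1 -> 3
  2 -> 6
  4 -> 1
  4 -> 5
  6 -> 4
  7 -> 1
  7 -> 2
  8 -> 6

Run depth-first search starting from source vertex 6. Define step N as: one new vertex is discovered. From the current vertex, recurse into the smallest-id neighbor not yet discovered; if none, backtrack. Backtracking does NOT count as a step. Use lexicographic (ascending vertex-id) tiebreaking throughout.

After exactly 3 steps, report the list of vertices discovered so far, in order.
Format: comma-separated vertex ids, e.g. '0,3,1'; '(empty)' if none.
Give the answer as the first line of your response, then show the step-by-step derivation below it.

6,4,1

step 1: discover 6; path=6; order=6
step 2: discover 4; path=6>4; order=6,4
step 3: discover 1; path=6>4>1; order=6,4,1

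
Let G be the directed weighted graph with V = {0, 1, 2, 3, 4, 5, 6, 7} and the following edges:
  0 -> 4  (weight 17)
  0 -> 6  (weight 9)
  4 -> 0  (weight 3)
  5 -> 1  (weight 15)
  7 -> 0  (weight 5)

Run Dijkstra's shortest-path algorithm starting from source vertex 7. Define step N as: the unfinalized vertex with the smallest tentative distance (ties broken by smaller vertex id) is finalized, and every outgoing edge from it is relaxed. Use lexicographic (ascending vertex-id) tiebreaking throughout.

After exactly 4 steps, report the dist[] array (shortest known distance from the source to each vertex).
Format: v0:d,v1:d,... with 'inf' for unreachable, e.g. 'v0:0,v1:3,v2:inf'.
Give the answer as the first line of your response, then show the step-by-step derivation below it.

v0:5,v1:inf,v2:inf,v3:inf,v4:22,v5:inf,v6:14,v7:0

step 1: dist = v0:5,v1:inf,v2:inf,v3:inf,v4:inf,v5:inf,v6:inf,v7:0
step 2: dist = v0:5,v1:inf,v2:inf,v3:inf,v4:22,v5:inf,v6:14,v7:0
step 3: dist = v0:5,v1:inf,v2:inf,v3:inf,v4:22,v5:inf,v6:14,v7:0
step 4: dist = v0:5,v1:inf,v2:inf,v3:inf,v4:22,v5:inf,v6:14,v7:0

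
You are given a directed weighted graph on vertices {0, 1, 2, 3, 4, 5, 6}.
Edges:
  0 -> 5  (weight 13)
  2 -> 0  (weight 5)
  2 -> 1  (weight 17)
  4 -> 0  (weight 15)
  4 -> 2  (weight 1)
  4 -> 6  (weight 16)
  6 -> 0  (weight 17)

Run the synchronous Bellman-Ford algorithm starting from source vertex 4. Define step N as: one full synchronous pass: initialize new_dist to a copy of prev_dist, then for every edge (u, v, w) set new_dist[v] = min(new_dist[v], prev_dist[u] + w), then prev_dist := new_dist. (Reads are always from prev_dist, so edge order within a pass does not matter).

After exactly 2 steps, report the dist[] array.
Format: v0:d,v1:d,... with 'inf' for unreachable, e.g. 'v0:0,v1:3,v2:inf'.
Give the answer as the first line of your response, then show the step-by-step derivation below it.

v0:6,v1:18,v2:1,v3:inf,v4:0,v5:28,v6:16

step 1: dist = v0:15,v1:inf,v2:1,v3:inf,v4:0,v5:inf,v6:16
step 2: dist = v0:6,v1:18,v2:1,v3:inf,v4:0,v5:28,v6:16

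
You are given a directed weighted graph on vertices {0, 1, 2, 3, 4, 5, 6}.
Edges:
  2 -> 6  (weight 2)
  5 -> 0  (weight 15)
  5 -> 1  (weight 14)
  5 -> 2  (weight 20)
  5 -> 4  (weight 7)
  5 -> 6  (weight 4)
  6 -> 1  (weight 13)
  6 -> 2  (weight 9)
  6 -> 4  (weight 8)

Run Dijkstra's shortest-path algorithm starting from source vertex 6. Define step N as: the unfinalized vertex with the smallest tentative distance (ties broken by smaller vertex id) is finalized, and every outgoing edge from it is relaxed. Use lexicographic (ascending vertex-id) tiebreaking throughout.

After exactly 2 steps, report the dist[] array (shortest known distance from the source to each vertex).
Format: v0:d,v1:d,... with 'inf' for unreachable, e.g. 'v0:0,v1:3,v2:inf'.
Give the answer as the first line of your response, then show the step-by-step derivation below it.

v0:inf,v1:13,v2:9,v3:inf,v4:8,v5:inf,v6:0

step 1: dist = v0:inf,v1:13,v2:9,v3:inf,v4:8,v5:inf,v6:0
step 2: dist = v0:inf,v1:13,v2:9,v3:inf,v4:8,v5:inf,v6:0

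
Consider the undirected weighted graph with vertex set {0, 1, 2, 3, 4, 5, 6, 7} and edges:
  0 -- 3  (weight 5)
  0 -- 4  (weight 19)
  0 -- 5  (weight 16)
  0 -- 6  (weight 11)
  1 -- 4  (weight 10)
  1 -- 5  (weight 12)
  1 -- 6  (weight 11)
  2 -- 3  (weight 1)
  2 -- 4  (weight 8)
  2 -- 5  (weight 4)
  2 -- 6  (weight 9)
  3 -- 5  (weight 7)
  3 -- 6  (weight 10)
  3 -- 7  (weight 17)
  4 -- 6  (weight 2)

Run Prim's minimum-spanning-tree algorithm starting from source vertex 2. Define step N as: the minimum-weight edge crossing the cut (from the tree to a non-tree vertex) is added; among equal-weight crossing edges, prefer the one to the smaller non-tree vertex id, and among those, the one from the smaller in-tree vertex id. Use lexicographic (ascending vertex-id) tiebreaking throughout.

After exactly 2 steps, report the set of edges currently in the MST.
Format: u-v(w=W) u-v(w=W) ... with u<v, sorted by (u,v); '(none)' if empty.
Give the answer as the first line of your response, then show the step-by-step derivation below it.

2-3(w=1) 2-5(w=4)

step 1: add edge 2-3 (w=1); MST = {2-3(w=1)}
step 2: add edge 2-5 (w=4); MST = {2-3(w=1) 2-5(w=4)}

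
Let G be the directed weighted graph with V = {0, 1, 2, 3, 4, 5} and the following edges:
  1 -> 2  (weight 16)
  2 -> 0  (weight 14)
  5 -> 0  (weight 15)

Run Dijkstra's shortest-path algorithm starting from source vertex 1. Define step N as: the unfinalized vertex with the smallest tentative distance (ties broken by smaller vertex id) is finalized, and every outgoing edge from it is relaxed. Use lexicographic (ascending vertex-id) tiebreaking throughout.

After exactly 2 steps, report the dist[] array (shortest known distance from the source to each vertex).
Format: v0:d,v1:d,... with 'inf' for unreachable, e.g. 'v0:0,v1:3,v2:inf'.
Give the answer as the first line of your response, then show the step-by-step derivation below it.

v0:30,v1:0,v2:16,v3:inf,v4:inf,v5:inf

step 1: dist = v0:inf,v1:0,v2:16,v3:inf,v4:inf,v5:inf
step 2: dist = v0:30,v1:0,v2:16,v3:inf,v4:inf,v5:inf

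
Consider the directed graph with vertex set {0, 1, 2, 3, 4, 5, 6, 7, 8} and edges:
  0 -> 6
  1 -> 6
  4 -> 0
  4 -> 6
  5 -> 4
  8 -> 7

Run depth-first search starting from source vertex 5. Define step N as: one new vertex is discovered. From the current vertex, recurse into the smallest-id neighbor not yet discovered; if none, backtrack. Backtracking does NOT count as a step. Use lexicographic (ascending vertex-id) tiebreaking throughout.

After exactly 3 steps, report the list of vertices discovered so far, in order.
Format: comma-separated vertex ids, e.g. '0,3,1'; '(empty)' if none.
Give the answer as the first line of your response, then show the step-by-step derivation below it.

5,4,0

step 1: discover 5; path=5; order=5
step 2: discover 4; path=5>4; order=5,4
step 3: discover 0; path=5>4>0; order=5,4,0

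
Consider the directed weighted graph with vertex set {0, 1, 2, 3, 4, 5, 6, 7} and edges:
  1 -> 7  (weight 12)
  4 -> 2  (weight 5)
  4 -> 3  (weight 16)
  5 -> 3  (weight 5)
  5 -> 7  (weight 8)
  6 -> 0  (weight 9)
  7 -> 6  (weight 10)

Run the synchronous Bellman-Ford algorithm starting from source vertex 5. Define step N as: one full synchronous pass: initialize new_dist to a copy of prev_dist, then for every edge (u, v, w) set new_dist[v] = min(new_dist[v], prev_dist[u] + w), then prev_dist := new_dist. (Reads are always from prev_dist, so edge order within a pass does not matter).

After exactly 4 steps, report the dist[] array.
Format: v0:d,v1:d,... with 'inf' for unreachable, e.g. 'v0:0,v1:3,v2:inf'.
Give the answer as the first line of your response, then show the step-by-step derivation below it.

v0:27,v1:inf,v2:inf,v3:5,v4:inf,v5:0,v6:18,v7:8

step 1: dist = v0:inf,v1:inf,v2:inf,v3:5,v4:inf,v5:0,v6:inf,v7:8
step 2: dist = v0:inf,v1:inf,v2:inf,v3:5,v4:inf,v5:0,v6:18,v7:8
step 3: dist = v0:27,v1:inf,v2:inf,v3:5,v4:inf,v5:0,v6:18,v7:8
step 4: dist = v0:27,v1:inf,v2:inf,v3:5,v4:inf,v5:0,v6:18,v7:8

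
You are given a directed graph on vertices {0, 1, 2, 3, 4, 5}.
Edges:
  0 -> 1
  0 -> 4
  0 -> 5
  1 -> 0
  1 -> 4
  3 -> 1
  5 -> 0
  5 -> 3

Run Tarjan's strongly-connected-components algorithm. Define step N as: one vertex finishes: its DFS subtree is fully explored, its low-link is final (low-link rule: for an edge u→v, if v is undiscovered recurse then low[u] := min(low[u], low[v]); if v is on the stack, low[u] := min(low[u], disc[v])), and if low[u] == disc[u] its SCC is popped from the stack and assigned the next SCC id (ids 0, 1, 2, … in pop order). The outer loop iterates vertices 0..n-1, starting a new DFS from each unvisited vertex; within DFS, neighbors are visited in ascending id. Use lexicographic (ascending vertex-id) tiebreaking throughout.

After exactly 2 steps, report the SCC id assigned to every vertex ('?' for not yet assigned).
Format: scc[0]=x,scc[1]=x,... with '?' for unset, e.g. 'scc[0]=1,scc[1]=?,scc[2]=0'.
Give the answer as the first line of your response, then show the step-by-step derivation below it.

scc[0]=?,scc[1]=?,scc[2]=?,scc[3]=?,scc[4]=0,scc[5]=?

step 1: low=(low[0]=0,low[1]=0,low[2]=?,low[3]=?,low[4]=2,low[5]=?); scc=(scc[0]=?,scc[1]=?,scc[2]=?,scc[3]=?,scc[4]=0,scc[5]=?)
step 2: low=(low[0]=0,low[1]=0,low[2]=?,low[3]=?,low[4]=2,low[5]=?); scc=(scc[0]=?,scc[1]=?,scc[2]=?,scc[3]=?,scc[4]=0,scc[5]=?)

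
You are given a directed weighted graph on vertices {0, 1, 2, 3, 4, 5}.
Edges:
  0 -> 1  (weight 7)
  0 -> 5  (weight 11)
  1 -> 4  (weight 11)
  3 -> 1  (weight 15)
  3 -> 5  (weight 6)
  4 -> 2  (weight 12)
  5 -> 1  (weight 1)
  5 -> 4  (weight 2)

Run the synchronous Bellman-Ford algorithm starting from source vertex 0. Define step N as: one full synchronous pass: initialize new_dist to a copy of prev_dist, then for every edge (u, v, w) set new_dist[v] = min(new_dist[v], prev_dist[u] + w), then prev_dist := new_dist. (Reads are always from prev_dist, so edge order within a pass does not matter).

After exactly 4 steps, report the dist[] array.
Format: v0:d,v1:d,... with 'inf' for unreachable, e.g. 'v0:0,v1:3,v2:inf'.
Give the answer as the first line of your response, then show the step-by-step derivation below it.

v0:0,v1:7,v2:25,v3:inf,v4:13,v5:11

step 1: dist = v0:0,v1:7,v2:inf,v3:inf,v4:inf,v5:11
step 2: dist = v0:0,v1:7,v2:inf,v3:inf,v4:13,v5:11
step 3: dist = v0:0,v1:7,v2:25,v3:inf,v4:13,v5:11
step 4: dist = v0:0,v1:7,v2:25,v3:inf,v4:13,v5:11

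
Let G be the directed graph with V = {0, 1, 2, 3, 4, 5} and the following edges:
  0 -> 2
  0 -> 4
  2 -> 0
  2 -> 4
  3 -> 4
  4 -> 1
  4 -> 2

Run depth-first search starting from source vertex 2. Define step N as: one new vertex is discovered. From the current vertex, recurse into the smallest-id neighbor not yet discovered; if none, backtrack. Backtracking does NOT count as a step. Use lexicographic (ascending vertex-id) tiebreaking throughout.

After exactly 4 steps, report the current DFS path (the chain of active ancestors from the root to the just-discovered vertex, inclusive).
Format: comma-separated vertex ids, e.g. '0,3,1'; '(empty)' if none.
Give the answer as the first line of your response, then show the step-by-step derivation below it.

2,0,4,1

step 1: discover 2; path=2; order=2
step 2: discover 0; path=2>0; order=2,0
step 3: discover 4; path=2>0>4; order=2,0,4
step 4: discover 1; path=2>0>4>1; order=2,0,4,1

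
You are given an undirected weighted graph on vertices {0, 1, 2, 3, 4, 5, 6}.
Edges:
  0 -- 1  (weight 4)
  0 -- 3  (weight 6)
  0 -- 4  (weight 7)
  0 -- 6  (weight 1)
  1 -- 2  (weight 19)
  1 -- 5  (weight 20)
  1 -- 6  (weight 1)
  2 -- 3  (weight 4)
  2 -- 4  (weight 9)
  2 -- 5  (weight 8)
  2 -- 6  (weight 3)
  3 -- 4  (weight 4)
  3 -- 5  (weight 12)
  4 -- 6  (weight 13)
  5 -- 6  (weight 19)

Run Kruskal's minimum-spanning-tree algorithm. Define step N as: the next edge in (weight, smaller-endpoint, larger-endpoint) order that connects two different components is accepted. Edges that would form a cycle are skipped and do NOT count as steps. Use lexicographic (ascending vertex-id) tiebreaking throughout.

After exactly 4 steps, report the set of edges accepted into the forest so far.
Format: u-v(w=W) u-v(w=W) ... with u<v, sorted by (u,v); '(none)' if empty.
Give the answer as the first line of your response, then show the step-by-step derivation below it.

0-6(w=1) 1-6(w=1) 2-3(w=4) 2-6(w=3)

step 1: add edge 0-6 (w=1); MST = {0-6(w=1)}
step 2: add edge 1-6 (w=1); MST = {0-6(w=1) 1-6(w=1)}
step 3: add edge 2-6 (w=3); MST = {0-6(w=1) 1-6(w=1) 2-6(w=3)}
step 4: add edge 2-3 (w=4); MST = {0-6(w=1) 1-6(w=1) 2-3(w=4) 2-6(w=3)}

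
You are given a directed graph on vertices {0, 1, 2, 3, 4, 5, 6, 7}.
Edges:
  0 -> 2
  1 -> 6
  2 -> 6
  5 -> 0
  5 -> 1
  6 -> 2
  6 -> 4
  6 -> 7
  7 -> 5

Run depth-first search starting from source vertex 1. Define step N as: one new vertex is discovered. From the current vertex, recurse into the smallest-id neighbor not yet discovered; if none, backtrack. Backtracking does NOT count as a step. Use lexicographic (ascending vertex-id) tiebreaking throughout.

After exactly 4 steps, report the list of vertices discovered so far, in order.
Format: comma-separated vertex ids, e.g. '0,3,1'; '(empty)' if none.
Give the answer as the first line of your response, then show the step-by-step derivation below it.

1,6,2,4

step 1: discover 1; path=1; order=1
step 2: discover 6; path=1>6; order=1,6
step 3: discover 2; path=1>6>2; order=1,6,2
step 4: discover 4; path=1>6>4; order=1,6,2,4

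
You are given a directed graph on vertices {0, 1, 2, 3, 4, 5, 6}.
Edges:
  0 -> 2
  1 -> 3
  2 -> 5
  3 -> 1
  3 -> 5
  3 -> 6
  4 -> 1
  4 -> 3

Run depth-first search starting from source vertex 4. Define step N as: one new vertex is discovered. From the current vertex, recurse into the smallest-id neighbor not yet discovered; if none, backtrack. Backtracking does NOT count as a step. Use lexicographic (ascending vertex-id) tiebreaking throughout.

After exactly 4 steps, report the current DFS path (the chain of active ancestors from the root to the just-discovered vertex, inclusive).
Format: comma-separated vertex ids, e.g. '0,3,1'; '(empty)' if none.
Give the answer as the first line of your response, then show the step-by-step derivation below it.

4,1,3,5

step 1: discover 4; path=4; order=4
step 2: discover 1; path=4>1; order=4,1
step 3: discover 3; path=4>1>3; order=4,1,3
step 4: discover 5; path=4>1>3>5; order=4,1,3,5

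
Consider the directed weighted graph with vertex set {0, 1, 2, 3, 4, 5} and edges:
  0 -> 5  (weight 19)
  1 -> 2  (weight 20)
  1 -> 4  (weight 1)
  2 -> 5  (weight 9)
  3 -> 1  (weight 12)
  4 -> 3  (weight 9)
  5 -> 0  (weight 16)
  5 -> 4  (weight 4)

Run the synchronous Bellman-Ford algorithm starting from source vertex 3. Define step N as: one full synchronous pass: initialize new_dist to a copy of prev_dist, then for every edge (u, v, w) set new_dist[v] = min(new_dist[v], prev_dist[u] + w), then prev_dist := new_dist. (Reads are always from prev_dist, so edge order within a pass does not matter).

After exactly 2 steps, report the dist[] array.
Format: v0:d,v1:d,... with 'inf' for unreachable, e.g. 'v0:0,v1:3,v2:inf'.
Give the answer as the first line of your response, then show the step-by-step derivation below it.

v0:inf,v1:12,v2:32,v3:0,v4:13,v5:inf

step 1: dist = v0:inf,v1:12,v2:inf,v3:0,v4:inf,v5:inf
step 2: dist = v0:inf,v1:12,v2:32,v3:0,v4:13,v5:inf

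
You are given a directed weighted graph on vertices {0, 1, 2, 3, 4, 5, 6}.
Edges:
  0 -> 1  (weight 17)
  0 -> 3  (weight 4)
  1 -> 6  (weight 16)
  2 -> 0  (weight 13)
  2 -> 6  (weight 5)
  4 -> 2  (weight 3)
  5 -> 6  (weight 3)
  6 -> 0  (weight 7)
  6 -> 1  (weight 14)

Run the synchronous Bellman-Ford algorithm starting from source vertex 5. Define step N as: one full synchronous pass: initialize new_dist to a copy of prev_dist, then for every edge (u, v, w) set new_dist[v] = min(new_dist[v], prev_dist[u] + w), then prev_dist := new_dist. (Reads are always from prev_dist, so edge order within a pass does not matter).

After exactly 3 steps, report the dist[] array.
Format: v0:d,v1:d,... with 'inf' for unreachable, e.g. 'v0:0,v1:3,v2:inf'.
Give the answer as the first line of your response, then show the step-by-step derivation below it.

v0:10,v1:17,v2:inf,v3:14,v4:inf,v5:0,v6:3

step 1: dist = v0:inf,v1:inf,v2:inf,v3:inf,v4:inf,v5:0,v6:3
step 2: dist = v0:10,v1:17,v2:inf,v3:inf,v4:inf,v5:0,v6:3
step 3: dist = v0:10,v1:17,v2:inf,v3:14,v4:inf,v5:0,v6:3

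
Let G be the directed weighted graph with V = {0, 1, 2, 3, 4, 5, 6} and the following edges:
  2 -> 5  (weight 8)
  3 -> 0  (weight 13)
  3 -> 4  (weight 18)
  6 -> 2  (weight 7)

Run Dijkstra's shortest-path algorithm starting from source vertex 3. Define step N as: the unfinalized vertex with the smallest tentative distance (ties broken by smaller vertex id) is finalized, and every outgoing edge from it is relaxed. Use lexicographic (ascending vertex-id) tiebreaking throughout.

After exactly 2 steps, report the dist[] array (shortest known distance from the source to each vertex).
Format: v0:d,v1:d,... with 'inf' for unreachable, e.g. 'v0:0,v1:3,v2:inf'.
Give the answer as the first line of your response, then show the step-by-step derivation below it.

v0:13,v1:inf,v2:inf,v3:0,v4:18,v5:inf,v6:inf

step 1: dist = v0:13,v1:inf,v2:inf,v3:0,v4:18,v5:inf,v6:inf
step 2: dist = v0:13,v1:inf,v2:inf,v3:0,v4:18,v5:inf,v6:inf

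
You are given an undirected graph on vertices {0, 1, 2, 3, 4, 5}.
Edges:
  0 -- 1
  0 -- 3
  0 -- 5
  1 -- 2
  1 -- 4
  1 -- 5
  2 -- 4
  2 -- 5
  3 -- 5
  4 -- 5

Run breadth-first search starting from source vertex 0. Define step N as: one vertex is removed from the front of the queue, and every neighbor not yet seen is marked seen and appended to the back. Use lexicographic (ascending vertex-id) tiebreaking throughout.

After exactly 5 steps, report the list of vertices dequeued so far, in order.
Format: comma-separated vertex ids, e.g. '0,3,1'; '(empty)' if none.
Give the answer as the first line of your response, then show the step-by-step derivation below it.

0,1,3,5,2

step 1: dequeue 0; queue=[1,3,5]; order=0
step 2: dequeue 1; queue=[3,5,2,4]; order=0,1
step 3: dequeue 3; queue=[5,2,4]; order=0,1,3
step 4: dequeue 5; queue=[2,4]; order=0,1,3,5
step 5: dequeue 2; queue=[4]; order=0,1,3,5,2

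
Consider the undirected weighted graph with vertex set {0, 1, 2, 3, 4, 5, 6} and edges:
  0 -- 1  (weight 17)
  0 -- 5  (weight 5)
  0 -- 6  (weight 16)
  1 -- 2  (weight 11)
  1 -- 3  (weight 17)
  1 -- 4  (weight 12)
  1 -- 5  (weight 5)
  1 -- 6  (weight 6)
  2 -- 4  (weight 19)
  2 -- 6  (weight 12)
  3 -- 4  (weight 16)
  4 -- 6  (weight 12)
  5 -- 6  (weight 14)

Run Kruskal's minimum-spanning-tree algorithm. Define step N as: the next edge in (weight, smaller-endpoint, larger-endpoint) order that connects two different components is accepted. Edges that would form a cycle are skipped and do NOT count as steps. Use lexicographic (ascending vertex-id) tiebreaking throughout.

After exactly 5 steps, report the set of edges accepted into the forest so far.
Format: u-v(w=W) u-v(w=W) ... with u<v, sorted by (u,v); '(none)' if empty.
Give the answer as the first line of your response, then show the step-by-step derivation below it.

0-5(w=5) 1-2(w=11) 1-4(w=12) 1-5(w=5) 1-6(w=6)

step 1: add edge 0-5 (w=5); MST = {0-5(w=5)}
step 2: add edge 1-5 (w=5); MST = {0-5(w=5) 1-5(w=5)}
step 3: add edge 1-6 (w=6); MST = {0-5(w=5) 1-5(w=5) 1-6(w=6)}
step 4: add edge 1-2 (w=11); MST = {0-5(w=5) 1-2(w=11) 1-5(w=5) 1-6(w=6)}
step 5: add edge 1-4 (w=12); MST = {0-5(w=5) 1-2(w=11) 1-4(w=12) 1-5(w=5) 1-6(w=6)}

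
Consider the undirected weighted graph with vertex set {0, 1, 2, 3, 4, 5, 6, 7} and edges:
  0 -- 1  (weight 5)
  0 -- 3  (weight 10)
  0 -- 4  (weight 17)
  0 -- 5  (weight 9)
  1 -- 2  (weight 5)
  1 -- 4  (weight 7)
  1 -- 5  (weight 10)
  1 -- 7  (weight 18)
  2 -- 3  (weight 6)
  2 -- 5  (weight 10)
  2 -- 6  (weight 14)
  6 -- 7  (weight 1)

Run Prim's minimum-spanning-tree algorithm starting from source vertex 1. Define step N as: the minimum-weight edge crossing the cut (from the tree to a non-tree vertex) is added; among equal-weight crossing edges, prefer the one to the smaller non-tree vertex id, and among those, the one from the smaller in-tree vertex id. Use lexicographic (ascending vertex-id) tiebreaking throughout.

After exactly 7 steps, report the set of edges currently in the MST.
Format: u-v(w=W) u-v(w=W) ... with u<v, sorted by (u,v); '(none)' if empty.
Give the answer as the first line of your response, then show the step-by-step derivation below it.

0-1(w=5) 0-5(w=9) 1-2(w=5) 1-4(w=7) 2-3(w=6) 2-6(w=14) 6-7(w=1)

step 1: add edge 0-1 (w=5); MST = {0-1(w=5)}
step 2: add edge 1-2 (w=5); MST = {0-1(w=5) 1-2(w=5)}
step 3: add edge 2-3 (w=6); MST = {0-1(w=5) 1-2(w=5) 2-3(w=6)}
step 4: add edge 1-4 (w=7); MST = {0-1(w=5) 1-2(w=5) 1-4(w=7) 2-3(w=6)}
step 5: add edge 0-5 (w=9); MST = {0-1(w=5) 0-5(w=9) 1-2(w=5) 1-4(w=7) 2-3(w=6)}
step 6: add edge 2-6 (w=14); MST = {0-1(w=5) 0-5(w=9) 1-2(w=5) 1-4(w=7) 2-3(w=6) 2-6(w=14)}
step 7: add edge 6-7 (w=1); MST = {0-1(w=5) 0-5(w=9) 1-2(w=5) 1-4(w=7) 2-3(w=6) 2-6(w=14) 6-7(w=1)}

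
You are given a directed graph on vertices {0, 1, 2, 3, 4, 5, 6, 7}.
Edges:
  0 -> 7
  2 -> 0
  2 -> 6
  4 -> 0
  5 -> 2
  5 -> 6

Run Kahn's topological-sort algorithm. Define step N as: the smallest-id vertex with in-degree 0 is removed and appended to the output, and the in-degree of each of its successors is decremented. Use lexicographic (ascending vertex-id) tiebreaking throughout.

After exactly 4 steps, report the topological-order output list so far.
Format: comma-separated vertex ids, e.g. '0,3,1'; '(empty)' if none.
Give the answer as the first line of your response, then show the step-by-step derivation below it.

1,3,4,5

step 1: output 1; order=[1]; indeg=(2,0,1,0,0,0,2,1)
step 2: output 3; order=[1,3]; indeg=(2,0,1,0,0,0,2,1)
step 3: output 4; order=[1,3,4]; indeg=(1,0,1,0,0,0,2,1)
step 4: output 5; order=[1,3,4,5]; indeg=(1,0,0,0,0,0,1,1)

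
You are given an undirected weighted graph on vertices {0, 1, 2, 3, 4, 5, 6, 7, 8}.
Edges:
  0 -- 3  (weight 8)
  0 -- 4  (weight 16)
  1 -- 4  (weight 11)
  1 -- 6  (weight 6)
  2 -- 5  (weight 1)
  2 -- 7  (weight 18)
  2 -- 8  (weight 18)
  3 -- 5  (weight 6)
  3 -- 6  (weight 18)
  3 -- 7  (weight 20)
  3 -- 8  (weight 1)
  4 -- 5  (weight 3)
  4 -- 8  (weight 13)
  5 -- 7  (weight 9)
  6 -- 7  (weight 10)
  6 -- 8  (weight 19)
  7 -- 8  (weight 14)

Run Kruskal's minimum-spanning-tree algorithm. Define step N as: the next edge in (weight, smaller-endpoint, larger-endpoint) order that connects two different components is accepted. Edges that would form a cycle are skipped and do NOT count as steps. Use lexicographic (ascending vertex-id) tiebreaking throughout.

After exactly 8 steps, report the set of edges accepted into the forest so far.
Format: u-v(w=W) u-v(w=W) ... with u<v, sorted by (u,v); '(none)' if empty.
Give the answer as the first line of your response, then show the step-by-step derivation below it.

0-3(w=8) 1-6(w=6) 2-5(w=1) 3-5(w=6) 3-8(w=1) 4-5(w=3) 5-7(w=9) 6-7(w=10)

step 1: add edge 2-5 (w=1); MST = {2-5(w=1)}
step 2: add edge 3-8 (w=1); MST = {2-5(w=1) 3-8(w=1)}
step 3: add edge 4-5 (w=3); MST = {2-5(w=1) 3-8(w=1) 4-5(w=3)}
step 4: add edge 1-6 (w=6); MST = {1-6(w=6) 2-5(w=1) 3-8(w=1) 4-5(w=3)}
step 5: add edge 3-5 (w=6); MST = {1-6(w=6) 2-5(w=1) 3-5(w=6) 3-8(w=1) 4-5(w=3)}
step 6: add edge 0-3 (w=8); MST = {0-3(w=8) 1-6(w=6) 2-5(w=1) 3-5(w=6) 3-8(w=1) 4-5(w=3)}
step 7: add edge 5-7 (w=9); MST = {0-3(w=8) 1-6(w=6) 2-5(w=1) 3-5(w=6) 3-8(w=1) 4-5(w=3) 5-7(w=9)}
step 8: add edge 6-7 (w=10); MST = {0-3(w=8) 1-6(w=6) 2-5(w=1) 3-5(w=6) 3-8(w=1) 4-5(w=3) 5-7(w=9) 6-7(w=10)}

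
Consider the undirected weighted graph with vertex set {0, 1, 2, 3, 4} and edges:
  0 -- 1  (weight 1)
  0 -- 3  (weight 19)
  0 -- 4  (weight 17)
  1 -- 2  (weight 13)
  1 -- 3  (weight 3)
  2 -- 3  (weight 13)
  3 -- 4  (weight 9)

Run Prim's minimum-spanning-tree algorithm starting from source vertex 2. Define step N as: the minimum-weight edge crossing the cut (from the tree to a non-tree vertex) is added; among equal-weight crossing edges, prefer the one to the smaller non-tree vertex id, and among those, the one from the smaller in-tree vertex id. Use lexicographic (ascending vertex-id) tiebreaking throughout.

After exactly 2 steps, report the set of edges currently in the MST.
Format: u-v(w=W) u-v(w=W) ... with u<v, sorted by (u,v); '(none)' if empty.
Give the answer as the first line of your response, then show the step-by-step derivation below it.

0-1(w=1) 1-2(w=13)

step 1: add edge 1-2 (w=13); MST = {1-2(w=13)}
step 2: add edge 0-1 (w=1); MST = {0-1(w=1) 1-2(w=13)}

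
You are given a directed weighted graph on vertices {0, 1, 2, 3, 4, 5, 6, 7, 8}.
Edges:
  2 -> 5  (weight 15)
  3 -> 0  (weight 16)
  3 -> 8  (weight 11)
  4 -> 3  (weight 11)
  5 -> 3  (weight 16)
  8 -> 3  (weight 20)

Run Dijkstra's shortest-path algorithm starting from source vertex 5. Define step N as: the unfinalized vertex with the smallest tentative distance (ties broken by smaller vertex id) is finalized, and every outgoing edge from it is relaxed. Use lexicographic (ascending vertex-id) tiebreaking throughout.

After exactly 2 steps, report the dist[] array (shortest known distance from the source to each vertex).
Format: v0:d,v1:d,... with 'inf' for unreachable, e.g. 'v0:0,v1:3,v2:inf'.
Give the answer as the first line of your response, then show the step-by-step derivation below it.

v0:32,v1:inf,v2:inf,v3:16,v4:inf,v5:0,v6:inf,v7:inf,v8:27

step 1: dist = v0:inf,v1:inf,v2:inf,v3:16,v4:inf,v5:0,v6:inf,v7:inf,v8:inf
step 2: dist = v0:32,v1:inf,v2:inf,v3:16,v4:inf,v5:0,v6:inf,v7:inf,v8:27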